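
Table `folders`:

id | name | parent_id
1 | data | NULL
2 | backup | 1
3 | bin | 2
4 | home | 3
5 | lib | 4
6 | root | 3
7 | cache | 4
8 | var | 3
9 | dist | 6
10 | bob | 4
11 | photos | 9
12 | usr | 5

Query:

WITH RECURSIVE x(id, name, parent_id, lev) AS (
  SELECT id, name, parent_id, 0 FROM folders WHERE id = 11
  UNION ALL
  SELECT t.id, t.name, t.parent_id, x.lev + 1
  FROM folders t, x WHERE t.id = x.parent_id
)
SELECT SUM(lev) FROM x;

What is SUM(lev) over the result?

15

Base: id=11 (photos), parent_id=9, lev 0.
Iteration 1: join on id=9 -> dist (id 9, parent_id=6, lev 1).
Iteration 2: join on id=6 -> root (id 6, parent_id=3, lev 2).
Iteration 3: join on id=3 -> bin (id 3, parent_id=2, lev 3).
Iteration 4: join on id=2 -> backup (id 2, parent_id=1, lev 4).
Iteration 5: join on id=1 -> data (id 1, parent_id=NULL, lev 5).
Iteration 6: parent_id is NULL; no match; recursion stops.
SUM(lev) = 0 + 1 + 2 + 3 + 4 + 5 = 15.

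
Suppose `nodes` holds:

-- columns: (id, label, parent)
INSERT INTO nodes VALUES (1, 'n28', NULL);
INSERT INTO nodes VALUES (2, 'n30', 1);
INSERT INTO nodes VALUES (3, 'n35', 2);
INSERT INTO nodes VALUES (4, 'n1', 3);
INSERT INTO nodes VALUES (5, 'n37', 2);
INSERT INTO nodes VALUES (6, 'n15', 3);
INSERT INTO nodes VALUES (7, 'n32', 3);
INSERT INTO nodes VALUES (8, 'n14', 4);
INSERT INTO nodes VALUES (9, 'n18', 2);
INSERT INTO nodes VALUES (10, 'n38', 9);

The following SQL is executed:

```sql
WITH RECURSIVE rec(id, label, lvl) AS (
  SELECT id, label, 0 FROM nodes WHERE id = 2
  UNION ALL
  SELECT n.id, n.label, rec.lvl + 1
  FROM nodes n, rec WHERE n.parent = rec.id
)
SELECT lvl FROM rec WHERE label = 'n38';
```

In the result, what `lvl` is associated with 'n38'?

2

Base: id=2 (n30) at lvl 0.
Iteration 1: rows with parent in {2} -> n35 (id 3, lvl 1), n37 (id 5, lvl 1), n18 (id 9, lvl 1).
Iteration 2: rows with parent in {3,5,9} -> n1 (id 4, lvl 2), n15 (id 6, lvl 2), n32 (id 7, lvl 2), n38 (id 10, lvl 2).
Iteration 3: rows with parent in {4,6,7,10} -> n14 (id 8, lvl 3).
Iteration 4: no rows with parent in {8}; recursion stops.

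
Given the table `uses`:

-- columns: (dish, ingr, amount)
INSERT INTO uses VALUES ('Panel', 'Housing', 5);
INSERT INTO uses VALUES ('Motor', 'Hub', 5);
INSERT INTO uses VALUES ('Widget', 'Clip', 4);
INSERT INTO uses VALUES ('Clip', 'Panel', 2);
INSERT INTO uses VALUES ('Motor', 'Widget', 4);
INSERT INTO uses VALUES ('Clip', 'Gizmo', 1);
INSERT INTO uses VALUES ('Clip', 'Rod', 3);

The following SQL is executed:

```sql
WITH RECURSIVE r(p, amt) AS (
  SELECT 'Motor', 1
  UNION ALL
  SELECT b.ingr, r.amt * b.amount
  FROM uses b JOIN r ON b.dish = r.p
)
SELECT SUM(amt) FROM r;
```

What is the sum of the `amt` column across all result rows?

282

Base: (Motor, amt=1).
Iteration 1: components of {Motor} -> Hub = 1*5 = 5, Widget = 1*4 = 4.
Iteration 2: components of {Hub,Widget} -> Clip = 4*4 = 16.
Iteration 3: components of {Clip} -> Gizmo = 16*1 = 16, Panel = 16*2 = 32, Rod = 16*3 = 48.
Iteration 4: components of {Gizmo,Panel,Rod} -> Housing = 32*5 = 160.
Iteration 5: no further components; recursion stops.
SUM(amt) = 1 + 4 + 5 + 16 + 16 + 32 + 48 + 160 = 282.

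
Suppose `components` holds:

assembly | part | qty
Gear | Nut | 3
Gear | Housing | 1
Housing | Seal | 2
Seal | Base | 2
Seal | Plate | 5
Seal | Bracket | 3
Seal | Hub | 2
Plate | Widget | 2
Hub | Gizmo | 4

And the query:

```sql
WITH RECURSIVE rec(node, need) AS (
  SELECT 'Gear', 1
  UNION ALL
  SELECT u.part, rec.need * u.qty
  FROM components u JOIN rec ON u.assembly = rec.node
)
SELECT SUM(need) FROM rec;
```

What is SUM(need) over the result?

Base: (Gear, need=1).
Iteration 1: components of {Gear} -> Housing = 1*1 = 1, Nut = 1*3 = 3.
Iteration 2: components of {Housing,Nut} -> Seal = 1*2 = 2.
Iteration 3: components of {Seal} -> Base = 2*2 = 4, Bracket = 2*3 = 6, Hub = 2*2 = 4, Plate = 2*5 = 10.
Iteration 4: components of {Base,Bracket,Hub,Plate} -> Gizmo = 4*4 = 16, Widget = 10*2 = 20.
Iteration 5: no further components; recursion stops.
SUM(need) = 1 + 3 + 1 + 2 + 4 + 10 + 6 + 4 + 20 + 16 = 67.

67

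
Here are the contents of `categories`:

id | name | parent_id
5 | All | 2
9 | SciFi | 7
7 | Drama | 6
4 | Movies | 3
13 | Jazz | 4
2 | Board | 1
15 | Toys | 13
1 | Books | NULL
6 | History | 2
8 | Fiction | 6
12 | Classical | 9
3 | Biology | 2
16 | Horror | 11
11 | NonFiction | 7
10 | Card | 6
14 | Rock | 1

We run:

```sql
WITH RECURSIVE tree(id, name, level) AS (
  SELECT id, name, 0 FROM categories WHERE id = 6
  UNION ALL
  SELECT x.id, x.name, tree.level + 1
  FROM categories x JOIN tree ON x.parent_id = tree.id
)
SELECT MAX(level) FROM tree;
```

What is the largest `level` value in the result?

3

Base: id=6 (History) at level 0.
Iteration 1: rows with parent_id in {6} -> Drama (id 7, level 1), Fiction (id 8, level 1), Card (id 10, level 1).
Iteration 2: rows with parent_id in {7,8,10} -> SciFi (id 9, level 2), NonFiction (id 11, level 2).
Iteration 3: rows with parent_id in {9,11} -> Classical (id 12, level 3), Horror (id 16, level 3).
Iteration 4: no rows with parent_id in {12,16}; recursion stops.
level values: 0, 1, 1, 1, 2, 2, 3, 3; the maximum is 3.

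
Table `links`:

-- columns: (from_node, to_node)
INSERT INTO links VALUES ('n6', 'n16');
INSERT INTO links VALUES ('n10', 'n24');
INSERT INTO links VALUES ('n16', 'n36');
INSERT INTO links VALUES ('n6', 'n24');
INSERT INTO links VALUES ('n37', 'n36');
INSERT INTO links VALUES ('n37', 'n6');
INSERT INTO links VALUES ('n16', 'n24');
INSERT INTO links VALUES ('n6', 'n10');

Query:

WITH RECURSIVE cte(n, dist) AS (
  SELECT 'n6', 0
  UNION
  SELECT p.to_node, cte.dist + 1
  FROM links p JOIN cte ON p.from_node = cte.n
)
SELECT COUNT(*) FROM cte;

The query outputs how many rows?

6

Base: (n6, dist=0).
Iteration 1: edges from {n6} -> (n10, dist=1), (n16, dist=1), (n24, dist=1).
Iteration 2: edges from {n10,n16,n24} -> (n24, dist=2), (n36, dist=2). [UNION drops 1 duplicate row(s)]
Iteration 3: no outgoing edges from {n24,n36}; recursion stops.
Total rows emitted: 6.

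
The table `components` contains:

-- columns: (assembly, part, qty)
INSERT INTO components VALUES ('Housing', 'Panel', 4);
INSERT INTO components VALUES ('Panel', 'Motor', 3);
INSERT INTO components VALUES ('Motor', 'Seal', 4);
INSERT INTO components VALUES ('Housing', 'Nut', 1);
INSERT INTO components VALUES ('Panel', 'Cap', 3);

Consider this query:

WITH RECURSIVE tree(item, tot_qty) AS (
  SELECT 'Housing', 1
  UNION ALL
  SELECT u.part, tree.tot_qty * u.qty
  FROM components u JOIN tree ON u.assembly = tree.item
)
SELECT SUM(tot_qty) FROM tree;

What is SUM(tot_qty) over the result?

78

Base: (Housing, tot_qty=1).
Iteration 1: components of {Housing} -> Nut = 1*1 = 1, Panel = 1*4 = 4.
Iteration 2: components of {Nut,Panel} -> Cap = 4*3 = 12, Motor = 4*3 = 12.
Iteration 3: components of {Cap,Motor} -> Seal = 12*4 = 48.
Iteration 4: no further components; recursion stops.
SUM(tot_qty) = 1 + 4 + 1 + 12 + 12 + 48 = 78.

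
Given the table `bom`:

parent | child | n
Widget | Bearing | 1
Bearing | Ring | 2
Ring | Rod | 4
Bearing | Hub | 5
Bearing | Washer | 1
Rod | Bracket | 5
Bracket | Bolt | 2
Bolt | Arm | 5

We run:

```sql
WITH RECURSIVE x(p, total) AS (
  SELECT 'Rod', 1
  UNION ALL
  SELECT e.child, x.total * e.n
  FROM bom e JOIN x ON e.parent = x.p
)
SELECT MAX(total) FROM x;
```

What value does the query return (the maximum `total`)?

50

Base: (Rod, total=1).
Iteration 1: components of {Rod} -> Bracket = 1*5 = 5.
Iteration 2: components of {Bracket} -> Bolt = 5*2 = 10.
Iteration 3: components of {Bolt} -> Arm = 10*5 = 50.
Iteration 4: no further components; recursion stops.
total values: 1, 5, 10, 50; the maximum is 50.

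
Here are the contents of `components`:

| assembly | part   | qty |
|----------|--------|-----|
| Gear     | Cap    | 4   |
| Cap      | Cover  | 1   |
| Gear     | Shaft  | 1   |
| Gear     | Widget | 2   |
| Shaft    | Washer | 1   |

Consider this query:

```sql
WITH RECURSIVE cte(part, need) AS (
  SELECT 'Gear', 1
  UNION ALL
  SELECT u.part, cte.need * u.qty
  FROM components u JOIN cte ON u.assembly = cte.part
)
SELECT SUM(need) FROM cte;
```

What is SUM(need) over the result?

Base: (Gear, need=1).
Iteration 1: components of {Gear} -> Cap = 1*4 = 4, Shaft = 1*1 = 1, Widget = 1*2 = 2.
Iteration 2: components of {Cap,Shaft,Widget} -> Cover = 4*1 = 4, Washer = 1*1 = 1.
Iteration 3: no further components; recursion stops.
SUM(need) = 1 + 4 + 1 + 2 + 4 + 1 = 13.

13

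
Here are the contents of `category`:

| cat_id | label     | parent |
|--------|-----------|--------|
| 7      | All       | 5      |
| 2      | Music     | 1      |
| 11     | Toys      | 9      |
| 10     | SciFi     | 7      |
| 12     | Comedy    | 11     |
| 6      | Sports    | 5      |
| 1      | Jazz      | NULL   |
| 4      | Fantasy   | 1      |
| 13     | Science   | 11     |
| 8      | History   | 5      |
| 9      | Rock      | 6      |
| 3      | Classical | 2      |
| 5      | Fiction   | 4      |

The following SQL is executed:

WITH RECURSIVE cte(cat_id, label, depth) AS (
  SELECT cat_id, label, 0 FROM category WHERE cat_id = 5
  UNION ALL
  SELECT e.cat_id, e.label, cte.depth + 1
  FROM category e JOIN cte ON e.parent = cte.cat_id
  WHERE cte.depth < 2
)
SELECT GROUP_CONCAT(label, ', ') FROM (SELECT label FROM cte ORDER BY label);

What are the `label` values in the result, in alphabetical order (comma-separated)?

Base: cat_id=5 (Fiction) at depth 0.
Iteration 1: rows with parent in {5} -> Sports (id 6, depth 1), All (id 7, depth 1), History (id 8, depth 1).
Iteration 2: rows with parent in {6,7,8} -> Rock (id 9, depth 2), SciFi (id 10, depth 2).
Iteration 3: depth < 2 fails for all current rows; recursion stops.

All, Fiction, History, Rock, SciFi, Sports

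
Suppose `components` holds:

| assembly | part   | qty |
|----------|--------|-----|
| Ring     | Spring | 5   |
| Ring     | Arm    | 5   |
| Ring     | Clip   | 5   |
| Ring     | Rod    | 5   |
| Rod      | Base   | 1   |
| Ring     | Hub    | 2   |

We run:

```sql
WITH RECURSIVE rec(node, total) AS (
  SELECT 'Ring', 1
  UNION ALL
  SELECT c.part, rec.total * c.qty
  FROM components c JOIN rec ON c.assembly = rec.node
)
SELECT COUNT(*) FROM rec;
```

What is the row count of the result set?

Base: (Ring, total=1).
Iteration 1: components of {Ring} -> Arm = 1*5 = 5, Clip = 1*5 = 5, Hub = 1*2 = 2, Rod = 1*5 = 5, Spring = 1*5 = 5.
Iteration 2: components of {Arm,Clip,Hub,Rod,Spring} -> Base = 5*1 = 5.
Iteration 3: no further components; recursion stops.
Total rows emitted: 7.

7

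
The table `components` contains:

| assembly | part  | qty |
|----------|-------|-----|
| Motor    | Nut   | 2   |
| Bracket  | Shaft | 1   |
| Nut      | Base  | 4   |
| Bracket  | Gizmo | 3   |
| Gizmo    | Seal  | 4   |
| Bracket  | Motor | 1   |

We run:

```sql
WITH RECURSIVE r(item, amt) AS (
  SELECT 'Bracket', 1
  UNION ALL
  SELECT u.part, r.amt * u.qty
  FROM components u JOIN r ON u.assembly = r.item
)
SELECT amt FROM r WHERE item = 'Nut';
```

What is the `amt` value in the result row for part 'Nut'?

2

Base: (Bracket, amt=1).
Iteration 1: components of {Bracket} -> Gizmo = 1*3 = 3, Motor = 1*1 = 1, Shaft = 1*1 = 1.
Iteration 2: components of {Gizmo,Motor,Shaft} -> Nut = 1*2 = 2, Seal = 3*4 = 12.
Iteration 3: components of {Nut,Seal} -> Base = 2*4 = 8.
Iteration 4: no further components; recursion stops.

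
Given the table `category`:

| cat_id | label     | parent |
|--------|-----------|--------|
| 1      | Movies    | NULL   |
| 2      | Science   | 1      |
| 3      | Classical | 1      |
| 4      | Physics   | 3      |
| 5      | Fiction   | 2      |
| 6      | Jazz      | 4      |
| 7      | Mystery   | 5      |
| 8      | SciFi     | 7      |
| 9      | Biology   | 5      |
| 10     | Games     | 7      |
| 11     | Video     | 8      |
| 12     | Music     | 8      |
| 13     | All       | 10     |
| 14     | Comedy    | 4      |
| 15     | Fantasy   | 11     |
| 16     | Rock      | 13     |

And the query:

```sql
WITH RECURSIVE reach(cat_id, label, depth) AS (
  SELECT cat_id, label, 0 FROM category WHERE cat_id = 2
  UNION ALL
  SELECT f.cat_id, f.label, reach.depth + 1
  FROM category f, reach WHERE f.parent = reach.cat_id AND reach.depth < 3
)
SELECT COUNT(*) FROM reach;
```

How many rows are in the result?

Base: cat_id=2 (Science) at depth 0.
Iteration 1: rows with parent in {2} -> Fiction (id 5, depth 1).
Iteration 2: rows with parent in {5} -> Mystery (id 7, depth 2), Biology (id 9, depth 2).
Iteration 3: rows with parent in {7,9} -> SciFi (id 8, depth 3), Games (id 10, depth 3).
Iteration 4: depth < 3 fails for all current rows; recursion stops.
Total rows emitted: 6.

6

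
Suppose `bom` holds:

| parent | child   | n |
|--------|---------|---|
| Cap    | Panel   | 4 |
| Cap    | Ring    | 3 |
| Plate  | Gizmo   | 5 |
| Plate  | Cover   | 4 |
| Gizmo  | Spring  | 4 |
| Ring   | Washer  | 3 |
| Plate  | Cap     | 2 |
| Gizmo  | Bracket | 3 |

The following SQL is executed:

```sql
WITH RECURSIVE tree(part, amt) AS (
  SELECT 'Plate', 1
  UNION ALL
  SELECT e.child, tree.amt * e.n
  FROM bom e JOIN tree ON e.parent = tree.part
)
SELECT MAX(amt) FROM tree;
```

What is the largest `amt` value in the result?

20

Base: (Plate, amt=1).
Iteration 1: components of {Plate} -> Cap = 1*2 = 2, Cover = 1*4 = 4, Gizmo = 1*5 = 5.
Iteration 2: components of {Cap,Cover,Gizmo} -> Bracket = 5*3 = 15, Panel = 2*4 = 8, Ring = 2*3 = 6, Spring = 5*4 = 20.
Iteration 3: components of {Bracket,Panel,Ring,Spring} -> Washer = 6*3 = 18.
Iteration 4: no further components; recursion stops.
amt values: 1, 4, 5, 2, 20, 15, 6, 8, 18; the maximum is 20.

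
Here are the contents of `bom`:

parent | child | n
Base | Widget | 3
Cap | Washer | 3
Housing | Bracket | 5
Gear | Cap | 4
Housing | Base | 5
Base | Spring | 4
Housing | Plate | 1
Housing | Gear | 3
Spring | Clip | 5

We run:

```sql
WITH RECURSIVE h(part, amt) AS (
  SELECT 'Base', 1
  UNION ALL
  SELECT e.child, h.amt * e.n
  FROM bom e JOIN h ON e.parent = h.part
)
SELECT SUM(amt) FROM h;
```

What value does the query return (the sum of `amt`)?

Base: (Base, amt=1).
Iteration 1: components of {Base} -> Spring = 1*4 = 4, Widget = 1*3 = 3.
Iteration 2: components of {Spring,Widget} -> Clip = 4*5 = 20.
Iteration 3: no further components; recursion stops.
SUM(amt) = 1 + 4 + 3 + 20 = 28.

28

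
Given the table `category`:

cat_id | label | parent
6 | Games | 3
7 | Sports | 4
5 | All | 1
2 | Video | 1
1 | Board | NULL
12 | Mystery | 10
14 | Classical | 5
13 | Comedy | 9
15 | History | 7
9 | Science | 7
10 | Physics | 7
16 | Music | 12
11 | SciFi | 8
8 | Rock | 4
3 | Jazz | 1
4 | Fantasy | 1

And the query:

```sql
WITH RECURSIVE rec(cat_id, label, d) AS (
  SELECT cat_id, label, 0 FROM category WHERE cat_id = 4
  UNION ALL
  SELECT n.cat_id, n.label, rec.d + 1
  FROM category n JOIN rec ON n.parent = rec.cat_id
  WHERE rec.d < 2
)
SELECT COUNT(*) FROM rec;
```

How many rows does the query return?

Base: cat_id=4 (Fantasy) at d 0.
Iteration 1: rows with parent in {4} -> Sports (id 7, d 1), Rock (id 8, d 1).
Iteration 2: rows with parent in {7,8} -> Science (id 9, d 2), Physics (id 10, d 2), SciFi (id 11, d 2), History (id 15, d 2).
Iteration 3: d < 2 fails for all current rows; recursion stops.
Total rows emitted: 7.

7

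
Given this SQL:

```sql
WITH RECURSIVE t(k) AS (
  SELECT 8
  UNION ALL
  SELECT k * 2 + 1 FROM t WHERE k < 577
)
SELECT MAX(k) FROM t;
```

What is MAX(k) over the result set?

Base: k=8.
Iteration 1: 8 < 577 holds -> k = 8 * 2 + 1 = 17.
Iteration 2: 17 < 577 holds -> k = 17 * 2 + 1 = 35.
Iteration 3: 35 < 577 holds -> k = 35 * 2 + 1 = 71.
Iteration 4: 71 < 577 holds -> k = 71 * 2 + 1 = 143.
Iteration 5: 143 < 577 holds -> k = 143 * 2 + 1 = 287.
Iteration 6: 287 < 577 holds -> k = 287 * 2 + 1 = 575.
Iteration 7: 575 < 577 holds -> k = 575 * 2 + 1 = 1151.
Iteration 8: 1151 < 577 fails; recursion stops.
k values: 8, 17, 35, 71, 143, 287, 575, 1151; the maximum is 1151.

1151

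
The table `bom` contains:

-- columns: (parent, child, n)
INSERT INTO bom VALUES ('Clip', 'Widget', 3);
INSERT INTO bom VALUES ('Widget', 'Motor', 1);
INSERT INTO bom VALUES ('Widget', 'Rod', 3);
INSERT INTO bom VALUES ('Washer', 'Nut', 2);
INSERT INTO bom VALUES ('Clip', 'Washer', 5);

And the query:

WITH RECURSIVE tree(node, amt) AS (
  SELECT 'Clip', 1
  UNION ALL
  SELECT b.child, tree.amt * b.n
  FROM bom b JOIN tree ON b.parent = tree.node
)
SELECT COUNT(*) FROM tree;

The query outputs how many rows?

Base: (Clip, amt=1).
Iteration 1: components of {Clip} -> Washer = 1*5 = 5, Widget = 1*3 = 3.
Iteration 2: components of {Washer,Widget} -> Motor = 3*1 = 3, Nut = 5*2 = 10, Rod = 3*3 = 9.
Iteration 3: no further components; recursion stops.
Total rows emitted: 6.

6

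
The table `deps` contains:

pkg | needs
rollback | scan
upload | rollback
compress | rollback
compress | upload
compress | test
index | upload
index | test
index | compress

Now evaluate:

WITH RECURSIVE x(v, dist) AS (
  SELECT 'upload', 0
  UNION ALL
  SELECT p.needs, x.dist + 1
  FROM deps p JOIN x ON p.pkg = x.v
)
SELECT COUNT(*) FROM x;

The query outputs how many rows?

Base: (upload, dist=0).
Iteration 1: edges from {upload} -> (rollback, dist=1).
Iteration 2: edges from {rollback} -> (scan, dist=2).
Iteration 3: no outgoing edges from {scan}; recursion stops.
Total rows emitted: 3.

3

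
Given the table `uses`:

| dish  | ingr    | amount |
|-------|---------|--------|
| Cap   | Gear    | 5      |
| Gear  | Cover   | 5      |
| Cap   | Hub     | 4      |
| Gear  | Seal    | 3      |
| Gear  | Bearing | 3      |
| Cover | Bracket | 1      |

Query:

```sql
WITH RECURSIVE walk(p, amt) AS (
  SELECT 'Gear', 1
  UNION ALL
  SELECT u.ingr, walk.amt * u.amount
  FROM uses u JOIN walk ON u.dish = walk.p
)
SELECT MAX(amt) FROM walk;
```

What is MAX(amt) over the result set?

5

Base: (Gear, amt=1).
Iteration 1: components of {Gear} -> Bearing = 1*3 = 3, Cover = 1*5 = 5, Seal = 1*3 = 3.
Iteration 2: components of {Bearing,Cover,Seal} -> Bracket = 5*1 = 5.
Iteration 3: no further components; recursion stops.
amt values: 1, 5, 3, 3, 5; the maximum is 5.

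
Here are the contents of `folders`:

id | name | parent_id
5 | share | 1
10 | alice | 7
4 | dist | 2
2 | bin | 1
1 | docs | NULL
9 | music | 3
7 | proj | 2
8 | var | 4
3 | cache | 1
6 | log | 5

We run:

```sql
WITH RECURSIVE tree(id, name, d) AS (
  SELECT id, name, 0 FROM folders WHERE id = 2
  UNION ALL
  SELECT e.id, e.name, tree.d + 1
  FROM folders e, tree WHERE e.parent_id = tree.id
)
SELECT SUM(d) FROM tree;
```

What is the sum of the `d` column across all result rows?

Base: id=2 (bin) at d 0.
Iteration 1: rows with parent_id in {2} -> dist (id 4, d 1), proj (id 7, d 1).
Iteration 2: rows with parent_id in {4,7} -> var (id 8, d 2), alice (id 10, d 2).
Iteration 3: no rows with parent_id in {8,10}; recursion stops.
SUM(d) = 0 + 1 + 1 + 2 + 2 = 6.

6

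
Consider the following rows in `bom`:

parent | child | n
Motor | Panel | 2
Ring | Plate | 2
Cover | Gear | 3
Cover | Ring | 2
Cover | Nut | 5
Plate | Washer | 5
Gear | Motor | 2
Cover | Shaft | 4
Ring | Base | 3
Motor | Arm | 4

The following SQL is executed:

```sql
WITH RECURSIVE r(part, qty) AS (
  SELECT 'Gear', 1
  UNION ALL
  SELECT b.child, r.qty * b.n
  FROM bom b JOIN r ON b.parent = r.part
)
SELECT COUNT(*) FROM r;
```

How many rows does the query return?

4

Base: (Gear, qty=1).
Iteration 1: components of {Gear} -> Motor = 1*2 = 2.
Iteration 2: components of {Motor} -> Arm = 2*4 = 8, Panel = 2*2 = 4.
Iteration 3: no further components; recursion stops.
Total rows emitted: 4.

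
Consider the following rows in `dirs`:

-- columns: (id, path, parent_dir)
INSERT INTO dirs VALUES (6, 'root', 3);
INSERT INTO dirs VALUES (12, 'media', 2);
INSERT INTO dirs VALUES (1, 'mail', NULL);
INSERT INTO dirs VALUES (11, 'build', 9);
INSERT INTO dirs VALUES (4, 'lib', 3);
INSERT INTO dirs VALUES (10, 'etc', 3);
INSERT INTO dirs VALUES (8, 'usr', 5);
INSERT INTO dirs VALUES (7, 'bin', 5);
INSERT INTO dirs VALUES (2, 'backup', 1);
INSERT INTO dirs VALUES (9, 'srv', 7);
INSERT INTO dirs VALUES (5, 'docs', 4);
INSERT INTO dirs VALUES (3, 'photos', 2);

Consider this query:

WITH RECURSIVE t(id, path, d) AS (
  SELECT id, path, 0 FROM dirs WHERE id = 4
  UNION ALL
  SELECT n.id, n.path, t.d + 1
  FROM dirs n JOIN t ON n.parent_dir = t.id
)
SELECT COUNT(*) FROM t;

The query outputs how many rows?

6

Base: id=4 (lib) at d 0.
Iteration 1: rows with parent_dir in {4} -> docs (id 5, d 1).
Iteration 2: rows with parent_dir in {5} -> bin (id 7, d 2), usr (id 8, d 2).
Iteration 3: rows with parent_dir in {7,8} -> srv (id 9, d 3).
Iteration 4: rows with parent_dir in {9} -> build (id 11, d 4).
Iteration 5: no rows with parent_dir in {11}; recursion stops.
Total rows emitted: 6.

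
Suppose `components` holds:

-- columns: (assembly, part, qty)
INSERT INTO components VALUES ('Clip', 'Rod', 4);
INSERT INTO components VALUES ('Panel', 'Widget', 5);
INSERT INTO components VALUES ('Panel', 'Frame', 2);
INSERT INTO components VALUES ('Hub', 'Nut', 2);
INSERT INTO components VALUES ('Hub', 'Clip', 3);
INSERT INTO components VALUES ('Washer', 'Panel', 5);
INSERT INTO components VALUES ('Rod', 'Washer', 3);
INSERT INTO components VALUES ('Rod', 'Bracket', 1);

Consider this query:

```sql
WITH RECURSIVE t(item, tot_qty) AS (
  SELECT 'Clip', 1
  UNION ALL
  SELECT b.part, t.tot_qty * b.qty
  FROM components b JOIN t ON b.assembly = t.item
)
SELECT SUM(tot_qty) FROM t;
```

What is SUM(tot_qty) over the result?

Base: (Clip, tot_qty=1).
Iteration 1: components of {Clip} -> Rod = 1*4 = 4.
Iteration 2: components of {Rod} -> Bracket = 4*1 = 4, Washer = 4*3 = 12.
Iteration 3: components of {Bracket,Washer} -> Panel = 12*5 = 60.
Iteration 4: components of {Panel} -> Frame = 60*2 = 120, Widget = 60*5 = 300.
Iteration 5: no further components; recursion stops.
SUM(tot_qty) = 1 + 4 + 12 + 4 + 60 + 300 + 120 = 501.

501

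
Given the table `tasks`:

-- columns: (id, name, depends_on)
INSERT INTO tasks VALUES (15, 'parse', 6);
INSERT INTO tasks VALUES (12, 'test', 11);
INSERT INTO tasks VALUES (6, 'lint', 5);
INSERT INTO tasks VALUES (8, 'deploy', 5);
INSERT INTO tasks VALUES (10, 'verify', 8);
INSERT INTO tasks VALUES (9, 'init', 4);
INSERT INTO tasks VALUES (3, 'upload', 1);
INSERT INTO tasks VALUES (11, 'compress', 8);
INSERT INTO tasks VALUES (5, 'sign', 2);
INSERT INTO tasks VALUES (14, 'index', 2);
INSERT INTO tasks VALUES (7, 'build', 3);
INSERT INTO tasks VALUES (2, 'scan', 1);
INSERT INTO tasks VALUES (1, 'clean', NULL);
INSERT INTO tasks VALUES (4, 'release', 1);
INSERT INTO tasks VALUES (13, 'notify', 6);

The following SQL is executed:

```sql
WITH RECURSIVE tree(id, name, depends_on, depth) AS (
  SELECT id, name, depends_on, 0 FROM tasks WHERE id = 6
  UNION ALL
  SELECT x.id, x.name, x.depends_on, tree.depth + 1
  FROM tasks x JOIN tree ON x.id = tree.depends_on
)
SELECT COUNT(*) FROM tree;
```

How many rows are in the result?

Base: id=6 (lint), depends_on=5, depth 0.
Iteration 1: join on id=5 -> sign (id 5, depends_on=2, depth 1).
Iteration 2: join on id=2 -> scan (id 2, depends_on=1, depth 2).
Iteration 3: join on id=1 -> clean (id 1, depends_on=NULL, depth 3).
Iteration 4: depends_on is NULL; no match; recursion stops.
Total rows emitted: 4.

4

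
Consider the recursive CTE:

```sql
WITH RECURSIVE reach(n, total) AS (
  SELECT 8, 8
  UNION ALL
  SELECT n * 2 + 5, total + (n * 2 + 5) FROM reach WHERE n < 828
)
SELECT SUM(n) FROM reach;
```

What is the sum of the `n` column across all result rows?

3275

Base: n=8, total=8.
Iteration 1: 8 < 828 holds -> n = 8 * 2 + 5 = 21, total = 8 + 21 = 29.
Iteration 2: 21 < 828 holds -> n = 21 * 2 + 5 = 47, total = 29 + 47 = 76.
Iteration 3: 47 < 828 holds -> n = 47 * 2 + 5 = 99, total = 76 + 99 = 175.
Iteration 4: 99 < 828 holds -> n = 99 * 2 + 5 = 203, total = 175 + 203 = 378.
Iteration 5: 203 < 828 holds -> n = 203 * 2 + 5 = 411, total = 378 + 411 = 789.
Iteration 6: 411 < 828 holds -> n = 411 * 2 + 5 = 827, total = 789 + 827 = 1616.
Iteration 7: 827 < 828 holds -> n = 827 * 2 + 5 = 1659, total = 1616 + 1659 = 3275.
Iteration 8: 1659 < 828 fails; recursion stops.
SUM(n) = 8 + 21 + 47 + 99 + 203 + 411 + 827 + 1659 = 3275.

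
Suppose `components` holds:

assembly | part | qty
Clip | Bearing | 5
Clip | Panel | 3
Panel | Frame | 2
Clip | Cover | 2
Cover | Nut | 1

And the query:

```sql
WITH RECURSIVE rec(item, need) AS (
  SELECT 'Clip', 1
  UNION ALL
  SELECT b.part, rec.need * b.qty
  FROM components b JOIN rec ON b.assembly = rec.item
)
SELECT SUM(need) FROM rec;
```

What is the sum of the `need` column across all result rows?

Base: (Clip, need=1).
Iteration 1: components of {Clip} -> Bearing = 1*5 = 5, Cover = 1*2 = 2, Panel = 1*3 = 3.
Iteration 2: components of {Bearing,Cover,Panel} -> Frame = 3*2 = 6, Nut = 2*1 = 2.
Iteration 3: no further components; recursion stops.
SUM(need) = 1 + 5 + 3 + 2 + 6 + 2 = 19.

19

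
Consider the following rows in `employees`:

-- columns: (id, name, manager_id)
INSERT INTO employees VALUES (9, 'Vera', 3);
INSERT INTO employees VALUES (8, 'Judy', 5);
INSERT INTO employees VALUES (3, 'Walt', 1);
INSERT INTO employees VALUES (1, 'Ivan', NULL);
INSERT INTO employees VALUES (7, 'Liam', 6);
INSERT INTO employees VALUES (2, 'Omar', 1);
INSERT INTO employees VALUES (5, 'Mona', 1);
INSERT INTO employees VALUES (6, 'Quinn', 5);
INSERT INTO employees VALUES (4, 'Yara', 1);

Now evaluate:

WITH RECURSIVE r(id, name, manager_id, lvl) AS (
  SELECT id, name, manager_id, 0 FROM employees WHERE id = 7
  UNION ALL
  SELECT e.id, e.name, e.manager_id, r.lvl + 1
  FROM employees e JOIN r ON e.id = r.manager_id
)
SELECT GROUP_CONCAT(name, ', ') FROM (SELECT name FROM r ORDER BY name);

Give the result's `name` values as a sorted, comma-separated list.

Ivan, Liam, Mona, Quinn

Base: id=7 (Liam), manager_id=6, lvl 0.
Iteration 1: join on id=6 -> Quinn (id 6, manager_id=5, lvl 1).
Iteration 2: join on id=5 -> Mona (id 5, manager_id=1, lvl 2).
Iteration 3: join on id=1 -> Ivan (id 1, manager_id=NULL, lvl 3).
Iteration 4: manager_id is NULL; no match; recursion stops.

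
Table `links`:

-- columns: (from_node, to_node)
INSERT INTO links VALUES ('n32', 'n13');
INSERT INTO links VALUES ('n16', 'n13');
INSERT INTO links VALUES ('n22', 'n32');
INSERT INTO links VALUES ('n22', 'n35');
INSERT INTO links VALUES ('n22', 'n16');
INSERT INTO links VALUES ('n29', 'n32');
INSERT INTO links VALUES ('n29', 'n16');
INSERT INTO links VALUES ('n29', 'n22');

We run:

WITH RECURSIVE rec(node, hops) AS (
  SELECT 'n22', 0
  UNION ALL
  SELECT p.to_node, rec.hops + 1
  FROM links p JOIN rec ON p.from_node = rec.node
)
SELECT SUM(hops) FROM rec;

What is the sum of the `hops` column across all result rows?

Base: (n22, hops=0).
Iteration 1: edges from {n22} -> (n16, hops=1), (n32, hops=1), (n35, hops=1).
Iteration 2: edges from {n16,n32,n35} -> (n13, hops=2) x2. [UNION ALL keeps all 2 new rows, including repeats]
Iteration 3: no outgoing edges from {n13}; recursion stops.
SUM(hops) = 0 + 1 + 1 + 1 + 2 + 2 = 7.

7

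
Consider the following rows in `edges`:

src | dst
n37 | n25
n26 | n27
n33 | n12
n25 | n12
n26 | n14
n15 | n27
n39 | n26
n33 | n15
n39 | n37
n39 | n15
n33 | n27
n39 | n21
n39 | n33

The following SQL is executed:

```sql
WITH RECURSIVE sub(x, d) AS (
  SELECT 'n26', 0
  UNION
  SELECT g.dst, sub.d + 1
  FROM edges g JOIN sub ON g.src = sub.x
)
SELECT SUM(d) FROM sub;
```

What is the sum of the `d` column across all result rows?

2

Base: (n26, d=0).
Iteration 1: edges from {n26} -> (n14, d=1), (n27, d=1).
Iteration 2: no outgoing edges from {n14,n27}; recursion stops.
SUM(d) = 0 + 1 + 1 = 2.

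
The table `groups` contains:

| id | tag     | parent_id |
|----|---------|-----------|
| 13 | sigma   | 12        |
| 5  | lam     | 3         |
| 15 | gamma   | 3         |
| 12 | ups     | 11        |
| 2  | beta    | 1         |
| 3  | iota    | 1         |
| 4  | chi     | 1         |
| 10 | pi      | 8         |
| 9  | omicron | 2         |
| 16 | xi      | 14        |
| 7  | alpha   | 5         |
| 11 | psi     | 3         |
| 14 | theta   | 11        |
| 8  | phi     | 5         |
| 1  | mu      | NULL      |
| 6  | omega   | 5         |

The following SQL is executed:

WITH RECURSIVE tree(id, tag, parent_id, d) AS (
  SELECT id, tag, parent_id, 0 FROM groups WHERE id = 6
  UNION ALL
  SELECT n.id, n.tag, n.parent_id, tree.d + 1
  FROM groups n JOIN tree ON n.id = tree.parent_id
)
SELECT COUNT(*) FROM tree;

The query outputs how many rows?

4

Base: id=6 (omega), parent_id=5, d 0.
Iteration 1: join on id=5 -> lam (id 5, parent_id=3, d 1).
Iteration 2: join on id=3 -> iota (id 3, parent_id=1, d 2).
Iteration 3: join on id=1 -> mu (id 1, parent_id=NULL, d 3).
Iteration 4: parent_id is NULL; no match; recursion stops.
Total rows emitted: 4.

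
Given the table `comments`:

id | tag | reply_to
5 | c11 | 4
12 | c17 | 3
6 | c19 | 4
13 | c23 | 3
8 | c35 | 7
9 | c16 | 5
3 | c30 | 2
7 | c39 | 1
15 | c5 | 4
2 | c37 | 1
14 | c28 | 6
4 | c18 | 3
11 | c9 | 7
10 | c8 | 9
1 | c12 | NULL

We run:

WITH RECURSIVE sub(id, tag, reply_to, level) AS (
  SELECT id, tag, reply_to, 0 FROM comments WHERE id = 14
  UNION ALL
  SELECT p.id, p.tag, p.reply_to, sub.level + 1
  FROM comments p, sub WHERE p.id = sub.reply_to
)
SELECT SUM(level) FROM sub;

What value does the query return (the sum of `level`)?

Base: id=14 (c28), reply_to=6, level 0.
Iteration 1: join on id=6 -> c19 (id 6, reply_to=4, level 1).
Iteration 2: join on id=4 -> c18 (id 4, reply_to=3, level 2).
Iteration 3: join on id=3 -> c30 (id 3, reply_to=2, level 3).
Iteration 4: join on id=2 -> c37 (id 2, reply_to=1, level 4).
Iteration 5: join on id=1 -> c12 (id 1, reply_to=NULL, level 5).
Iteration 6: reply_to is NULL; no match; recursion stops.
SUM(level) = 0 + 1 + 2 + 3 + 4 + 5 = 15.

15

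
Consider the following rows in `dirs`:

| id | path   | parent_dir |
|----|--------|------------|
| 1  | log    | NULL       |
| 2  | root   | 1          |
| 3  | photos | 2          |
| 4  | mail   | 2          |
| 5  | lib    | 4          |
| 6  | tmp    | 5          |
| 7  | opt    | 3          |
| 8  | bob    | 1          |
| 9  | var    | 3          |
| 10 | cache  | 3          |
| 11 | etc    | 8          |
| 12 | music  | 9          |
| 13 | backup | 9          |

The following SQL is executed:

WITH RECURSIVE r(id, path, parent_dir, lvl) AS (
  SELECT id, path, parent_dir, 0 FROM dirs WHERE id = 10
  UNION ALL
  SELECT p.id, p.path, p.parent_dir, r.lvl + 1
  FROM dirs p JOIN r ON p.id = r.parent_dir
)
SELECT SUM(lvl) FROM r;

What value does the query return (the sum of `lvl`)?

6

Base: id=10 (cache), parent_dir=3, lvl 0.
Iteration 1: join on id=3 -> photos (id 3, parent_dir=2, lvl 1).
Iteration 2: join on id=2 -> root (id 2, parent_dir=1, lvl 2).
Iteration 3: join on id=1 -> log (id 1, parent_dir=NULL, lvl 3).
Iteration 4: parent_dir is NULL; no match; recursion stops.
SUM(lvl) = 0 + 1 + 2 + 3 = 6.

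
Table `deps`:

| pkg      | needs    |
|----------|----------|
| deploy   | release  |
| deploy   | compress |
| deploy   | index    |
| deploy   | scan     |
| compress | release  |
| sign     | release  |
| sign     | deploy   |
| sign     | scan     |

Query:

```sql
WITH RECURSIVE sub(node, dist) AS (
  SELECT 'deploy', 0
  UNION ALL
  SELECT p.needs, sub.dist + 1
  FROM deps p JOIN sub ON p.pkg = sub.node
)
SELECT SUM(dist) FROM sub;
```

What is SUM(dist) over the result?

6

Base: (deploy, dist=0).
Iteration 1: edges from {deploy} -> (compress, dist=1), (index, dist=1), (release, dist=1), (scan, dist=1).
Iteration 2: edges from {compress,index,release,scan} -> (release, dist=2).
Iteration 3: no outgoing edges from {release}; recursion stops.
SUM(dist) = 0 + 1 + 1 + 1 + 1 + 2 = 6.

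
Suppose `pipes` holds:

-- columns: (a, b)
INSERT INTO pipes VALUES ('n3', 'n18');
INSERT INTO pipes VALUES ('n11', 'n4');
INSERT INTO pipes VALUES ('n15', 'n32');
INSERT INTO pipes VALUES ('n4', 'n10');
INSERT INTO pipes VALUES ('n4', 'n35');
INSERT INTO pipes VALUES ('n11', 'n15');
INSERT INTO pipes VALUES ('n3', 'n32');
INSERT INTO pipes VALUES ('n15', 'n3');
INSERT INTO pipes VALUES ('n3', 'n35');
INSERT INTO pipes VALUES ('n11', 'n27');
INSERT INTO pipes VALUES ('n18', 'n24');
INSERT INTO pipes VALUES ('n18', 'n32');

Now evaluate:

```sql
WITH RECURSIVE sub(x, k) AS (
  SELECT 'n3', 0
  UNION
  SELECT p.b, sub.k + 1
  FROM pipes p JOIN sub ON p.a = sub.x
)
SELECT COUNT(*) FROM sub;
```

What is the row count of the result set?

Base: (n3, k=0).
Iteration 1: edges from {n3} -> (n18, k=1), (n32, k=1), (n35, k=1).
Iteration 2: edges from {n18,n32,n35} -> (n24, k=2), (n32, k=2).
Iteration 3: no outgoing edges from {n24,n32}; recursion stops.
Total rows emitted: 6.

6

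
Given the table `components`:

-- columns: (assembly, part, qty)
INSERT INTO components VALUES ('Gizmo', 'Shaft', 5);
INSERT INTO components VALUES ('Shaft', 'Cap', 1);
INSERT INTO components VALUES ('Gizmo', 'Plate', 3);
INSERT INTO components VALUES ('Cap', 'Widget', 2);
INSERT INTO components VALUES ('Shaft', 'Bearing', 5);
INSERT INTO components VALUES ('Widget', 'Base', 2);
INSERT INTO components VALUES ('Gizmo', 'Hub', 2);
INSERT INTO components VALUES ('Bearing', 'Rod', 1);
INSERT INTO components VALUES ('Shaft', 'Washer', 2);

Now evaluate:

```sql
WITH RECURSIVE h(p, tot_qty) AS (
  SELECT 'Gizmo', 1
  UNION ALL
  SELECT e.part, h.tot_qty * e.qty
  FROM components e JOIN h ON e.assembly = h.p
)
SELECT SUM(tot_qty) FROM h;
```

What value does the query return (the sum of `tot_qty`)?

106

Base: (Gizmo, tot_qty=1).
Iteration 1: components of {Gizmo} -> Hub = 1*2 = 2, Plate = 1*3 = 3, Shaft = 1*5 = 5.
Iteration 2: components of {Hub,Plate,Shaft} -> Bearing = 5*5 = 25, Cap = 5*1 = 5, Washer = 5*2 = 10.
Iteration 3: components of {Bearing,Cap,Washer} -> Rod = 25*1 = 25, Widget = 5*2 = 10.
Iteration 4: components of {Rod,Widget} -> Base = 10*2 = 20.
Iteration 5: no further components; recursion stops.
SUM(tot_qty) = 1 + 5 + 3 + 2 + 5 + 25 + 10 + 10 + 25 + 20 = 106.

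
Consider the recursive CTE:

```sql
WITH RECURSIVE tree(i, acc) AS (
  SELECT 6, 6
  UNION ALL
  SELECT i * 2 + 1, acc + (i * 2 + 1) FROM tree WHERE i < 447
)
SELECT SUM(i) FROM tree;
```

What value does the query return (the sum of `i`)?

882

Base: i=6, acc=6.
Iteration 1: 6 < 447 holds -> i = 6 * 2 + 1 = 13, acc = 6 + 13 = 19.
Iteration 2: 13 < 447 holds -> i = 13 * 2 + 1 = 27, acc = 19 + 27 = 46.
Iteration 3: 27 < 447 holds -> i = 27 * 2 + 1 = 55, acc = 46 + 55 = 101.
Iteration 4: 55 < 447 holds -> i = 55 * 2 + 1 = 111, acc = 101 + 111 = 212.
Iteration 5: 111 < 447 holds -> i = 111 * 2 + 1 = 223, acc = 212 + 223 = 435.
Iteration 6: 223 < 447 holds -> i = 223 * 2 + 1 = 447, acc = 435 + 447 = 882.
Iteration 7: 447 < 447 fails; recursion stops.
SUM(i) = 6 + 13 + 27 + 55 + 111 + 223 + 447 = 882.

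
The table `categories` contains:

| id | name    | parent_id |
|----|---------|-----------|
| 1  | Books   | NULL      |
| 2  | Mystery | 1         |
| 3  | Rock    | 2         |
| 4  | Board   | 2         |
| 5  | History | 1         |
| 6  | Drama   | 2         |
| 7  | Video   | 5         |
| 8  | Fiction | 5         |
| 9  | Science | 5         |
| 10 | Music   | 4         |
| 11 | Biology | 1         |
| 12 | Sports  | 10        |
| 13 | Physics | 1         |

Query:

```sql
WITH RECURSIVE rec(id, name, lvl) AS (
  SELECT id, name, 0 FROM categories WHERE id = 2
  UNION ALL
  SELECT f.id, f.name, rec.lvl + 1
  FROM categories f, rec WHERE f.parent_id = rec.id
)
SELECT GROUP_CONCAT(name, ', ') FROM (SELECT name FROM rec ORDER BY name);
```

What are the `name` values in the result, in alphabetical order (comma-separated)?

Board, Drama, Music, Mystery, Rock, Sports

Base: id=2 (Mystery) at lvl 0.
Iteration 1: rows with parent_id in {2} -> Rock (id 3, lvl 1), Board (id 4, lvl 1), Drama (id 6, lvl 1).
Iteration 2: rows with parent_id in {3,4,6} -> Music (id 10, lvl 2).
Iteration 3: rows with parent_id in {10} -> Sports (id 12, lvl 3).
Iteration 4: no rows with parent_id in {12}; recursion stops.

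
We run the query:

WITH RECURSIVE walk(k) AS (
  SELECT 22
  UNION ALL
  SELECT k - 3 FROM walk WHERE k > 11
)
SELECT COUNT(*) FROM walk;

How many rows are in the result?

5

Base: k=22.
Iteration 1: 22 > 11 holds -> k = 22 - 3 = 19.
Iteration 2: 19 > 11 holds -> k = 19 - 3 = 16.
Iteration 3: 16 > 11 holds -> k = 16 - 3 = 13.
Iteration 4: 13 > 11 holds -> k = 13 - 3 = 10.
Iteration 5: 10 > 11 fails; recursion stops.
Total rows emitted: 5.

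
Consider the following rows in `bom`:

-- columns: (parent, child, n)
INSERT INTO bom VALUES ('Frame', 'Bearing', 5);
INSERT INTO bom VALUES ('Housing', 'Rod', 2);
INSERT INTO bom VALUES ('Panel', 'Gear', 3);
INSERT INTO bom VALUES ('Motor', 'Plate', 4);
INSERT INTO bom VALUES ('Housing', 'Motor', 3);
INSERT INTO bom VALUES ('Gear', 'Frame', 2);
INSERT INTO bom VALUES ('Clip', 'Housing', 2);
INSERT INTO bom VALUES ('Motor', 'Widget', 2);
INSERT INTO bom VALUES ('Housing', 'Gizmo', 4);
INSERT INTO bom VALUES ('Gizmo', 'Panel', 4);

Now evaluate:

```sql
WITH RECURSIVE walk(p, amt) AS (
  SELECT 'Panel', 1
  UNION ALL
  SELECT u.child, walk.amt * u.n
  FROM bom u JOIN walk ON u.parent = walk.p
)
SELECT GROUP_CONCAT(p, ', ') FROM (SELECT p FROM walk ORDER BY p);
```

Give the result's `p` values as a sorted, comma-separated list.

Base: (Panel, amt=1).
Iteration 1: components of {Panel} -> Gear = 1*3 = 3.
Iteration 2: components of {Gear} -> Frame = 3*2 = 6.
Iteration 3: components of {Frame} -> Bearing = 6*5 = 30.
Iteration 4: no further components; recursion stops.

Bearing, Frame, Gear, Panel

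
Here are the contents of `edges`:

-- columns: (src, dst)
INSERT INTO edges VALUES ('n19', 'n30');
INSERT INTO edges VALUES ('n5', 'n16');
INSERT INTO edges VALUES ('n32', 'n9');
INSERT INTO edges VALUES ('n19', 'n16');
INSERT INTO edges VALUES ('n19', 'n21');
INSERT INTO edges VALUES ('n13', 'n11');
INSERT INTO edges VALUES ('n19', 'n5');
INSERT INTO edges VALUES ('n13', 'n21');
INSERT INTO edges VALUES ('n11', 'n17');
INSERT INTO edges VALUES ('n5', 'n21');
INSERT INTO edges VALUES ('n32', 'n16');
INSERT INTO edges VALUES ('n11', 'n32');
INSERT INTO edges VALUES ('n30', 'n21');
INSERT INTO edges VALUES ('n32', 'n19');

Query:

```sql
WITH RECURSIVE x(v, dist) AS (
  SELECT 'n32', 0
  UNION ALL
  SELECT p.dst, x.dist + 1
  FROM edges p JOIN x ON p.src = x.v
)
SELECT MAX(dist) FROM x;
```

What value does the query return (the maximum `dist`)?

Base: (n32, dist=0).
Iteration 1: edges from {n32} -> (n16, dist=1), (n19, dist=1), (n9, dist=1).
Iteration 2: edges from {n16,n19,n9} -> (n16, dist=2), (n21, dist=2), (n30, dist=2), (n5, dist=2).
Iteration 3: edges from {n16,n21,n30,n5} -> (n16, dist=3), (n21, dist=3) x2. [UNION ALL keeps all 3 new rows, including repeats]
Iteration 4: no outgoing edges from {n16,n21}; recursion stops.
dist values: 0, 1, 1, 1, 2, 2, 2, 2, 3, 3, 3; the maximum is 3.

3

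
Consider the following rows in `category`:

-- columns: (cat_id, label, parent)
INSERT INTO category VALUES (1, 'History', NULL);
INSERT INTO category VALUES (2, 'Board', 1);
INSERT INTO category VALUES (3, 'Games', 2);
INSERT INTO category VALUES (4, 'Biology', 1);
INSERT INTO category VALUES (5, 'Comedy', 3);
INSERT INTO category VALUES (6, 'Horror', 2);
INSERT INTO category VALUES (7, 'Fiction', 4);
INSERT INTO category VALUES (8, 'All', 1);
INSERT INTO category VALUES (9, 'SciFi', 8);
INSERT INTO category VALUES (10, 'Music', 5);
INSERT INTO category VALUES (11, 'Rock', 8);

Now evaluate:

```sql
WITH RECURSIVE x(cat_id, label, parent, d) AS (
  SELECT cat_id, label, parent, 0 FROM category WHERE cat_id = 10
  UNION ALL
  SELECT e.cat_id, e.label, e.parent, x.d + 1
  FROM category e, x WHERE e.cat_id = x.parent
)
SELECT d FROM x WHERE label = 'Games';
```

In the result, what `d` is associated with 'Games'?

2

Base: cat_id=10 (Music), parent=5, d 0.
Iteration 1: join on cat_id=5 -> Comedy (id 5, parent=3, d 1).
Iteration 2: join on cat_id=3 -> Games (id 3, parent=2, d 2).
Iteration 3: join on cat_id=2 -> Board (id 2, parent=1, d 3).
Iteration 4: join on cat_id=1 -> History (id 1, parent=NULL, d 4).
Iteration 5: parent is NULL; no match; recursion stops.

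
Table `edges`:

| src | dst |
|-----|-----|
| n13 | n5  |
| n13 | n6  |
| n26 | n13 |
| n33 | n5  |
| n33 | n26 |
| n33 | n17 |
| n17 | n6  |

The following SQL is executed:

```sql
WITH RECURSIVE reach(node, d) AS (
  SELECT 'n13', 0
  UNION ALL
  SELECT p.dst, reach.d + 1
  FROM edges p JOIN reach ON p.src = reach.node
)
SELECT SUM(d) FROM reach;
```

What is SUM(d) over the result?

2

Base: (n13, d=0).
Iteration 1: edges from {n13} -> (n5, d=1), (n6, d=1).
Iteration 2: no outgoing edges from {n5,n6}; recursion stops.
SUM(d) = 0 + 1 + 1 = 2.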